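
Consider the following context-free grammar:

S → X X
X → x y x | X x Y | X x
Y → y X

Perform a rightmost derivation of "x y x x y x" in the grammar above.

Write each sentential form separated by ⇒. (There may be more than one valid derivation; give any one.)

S ⇒ X X ⇒ X x y x ⇒ x y x x y x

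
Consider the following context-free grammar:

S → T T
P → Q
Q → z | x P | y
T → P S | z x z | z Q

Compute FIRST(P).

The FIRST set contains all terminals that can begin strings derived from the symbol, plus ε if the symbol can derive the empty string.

We compute FIRST(P) using the standard algorithm.
FIRST(P) = {x, y, z}
FIRST(Q) = {x, y, z}
FIRST(S) = {x, y, z}
FIRST(T) = {x, y, z}
Therefore, FIRST(P) = {x, y, z}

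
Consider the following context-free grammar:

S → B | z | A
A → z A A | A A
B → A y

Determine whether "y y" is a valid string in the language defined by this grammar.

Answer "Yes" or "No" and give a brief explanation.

No - no valid derivation exists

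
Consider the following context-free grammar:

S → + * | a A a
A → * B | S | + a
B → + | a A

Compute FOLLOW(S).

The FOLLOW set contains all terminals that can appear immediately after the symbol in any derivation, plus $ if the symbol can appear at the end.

We compute FOLLOW(S) using the standard algorithm.
FOLLOW(S) starts with {$}.
FIRST(A) = {*, +, a}
FIRST(B) = {+, a}
FIRST(S) = {+, a}
FOLLOW(A) = {a}
FOLLOW(B) = {a}
FOLLOW(S) = {$, a}
Therefore, FOLLOW(S) = {$, a}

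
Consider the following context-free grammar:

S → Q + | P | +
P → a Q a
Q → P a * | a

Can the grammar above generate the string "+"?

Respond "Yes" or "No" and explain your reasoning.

Yes - a valid derivation exists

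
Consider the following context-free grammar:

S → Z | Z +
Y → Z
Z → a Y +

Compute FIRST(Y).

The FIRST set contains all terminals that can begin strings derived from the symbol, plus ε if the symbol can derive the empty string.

We compute FIRST(Y) using the standard algorithm.
FIRST(S) = {a}
FIRST(Y) = {a}
FIRST(Z) = {a}
Therefore, FIRST(Y) = {a}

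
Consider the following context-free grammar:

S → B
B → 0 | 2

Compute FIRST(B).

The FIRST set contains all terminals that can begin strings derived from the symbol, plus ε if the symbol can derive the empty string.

We compute FIRST(B) using the standard algorithm.
FIRST(B) = {0, 2}
FIRST(S) = {0, 2}
Therefore, FIRST(B) = {0, 2}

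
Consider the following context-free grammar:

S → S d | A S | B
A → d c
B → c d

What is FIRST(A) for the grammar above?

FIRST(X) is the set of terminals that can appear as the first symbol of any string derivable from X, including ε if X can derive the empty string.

We compute FIRST(A) using the standard algorithm.
FIRST(A) = {d}
FIRST(B) = {c}
FIRST(S) = {c, d}
Therefore, FIRST(A) = {d}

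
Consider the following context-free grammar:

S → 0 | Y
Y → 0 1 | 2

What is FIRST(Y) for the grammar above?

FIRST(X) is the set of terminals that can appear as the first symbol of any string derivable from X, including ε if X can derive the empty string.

We compute FIRST(Y) using the standard algorithm.
FIRST(S) = {0, 2}
FIRST(Y) = {0, 2}
Therefore, FIRST(Y) = {0, 2}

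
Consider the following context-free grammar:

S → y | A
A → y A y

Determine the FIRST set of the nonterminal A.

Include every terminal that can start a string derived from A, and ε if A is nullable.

We compute FIRST(A) using the standard algorithm.
FIRST(A) = {y}
FIRST(S) = {y}
Therefore, FIRST(A) = {y}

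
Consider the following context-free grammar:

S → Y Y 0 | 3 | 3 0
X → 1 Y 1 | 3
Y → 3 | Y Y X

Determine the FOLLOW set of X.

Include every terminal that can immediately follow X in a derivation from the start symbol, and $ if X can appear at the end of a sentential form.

We compute FOLLOW(X) using the standard algorithm.
FOLLOW(S) starts with {$}.
FIRST(S) = {3}
FIRST(X) = {1, 3}
FIRST(Y) = {3}
FOLLOW(S) = {$}
FOLLOW(X) = {0, 1, 3}
FOLLOW(Y) = {0, 1, 3}
Therefore, FOLLOW(X) = {0, 1, 3}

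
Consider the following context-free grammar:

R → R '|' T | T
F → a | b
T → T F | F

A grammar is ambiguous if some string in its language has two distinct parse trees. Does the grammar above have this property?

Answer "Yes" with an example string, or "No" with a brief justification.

No - the grammar is unambiguous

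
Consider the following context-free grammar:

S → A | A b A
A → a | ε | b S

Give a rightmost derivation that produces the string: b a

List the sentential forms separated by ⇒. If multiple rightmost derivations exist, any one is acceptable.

S ⇒ A b A ⇒ A b a ⇒ b a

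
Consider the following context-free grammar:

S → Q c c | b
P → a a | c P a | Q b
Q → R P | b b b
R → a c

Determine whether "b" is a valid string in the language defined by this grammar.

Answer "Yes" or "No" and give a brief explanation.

Yes - a valid derivation exists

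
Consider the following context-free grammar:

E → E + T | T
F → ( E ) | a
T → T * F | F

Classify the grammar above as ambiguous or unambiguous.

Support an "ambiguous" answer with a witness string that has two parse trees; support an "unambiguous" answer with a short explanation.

Unambiguous - every string in the language has a unique parse tree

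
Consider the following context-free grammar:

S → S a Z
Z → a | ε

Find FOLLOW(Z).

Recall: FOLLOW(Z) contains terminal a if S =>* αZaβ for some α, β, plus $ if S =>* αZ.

We compute FOLLOW(Z) using the standard algorithm.
FOLLOW(S) starts with {$}.
FIRST(S) = {}
FIRST(Z) = {a, ε}
FOLLOW(S) = {$, a}
FOLLOW(Z) = {$, a}
Therefore, FOLLOW(Z) = {$, a}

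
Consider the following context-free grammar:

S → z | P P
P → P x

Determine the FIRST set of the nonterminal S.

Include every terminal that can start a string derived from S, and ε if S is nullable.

We compute FIRST(S) using the standard algorithm.
FIRST(P) = {}
FIRST(S) = {z}
Therefore, FIRST(S) = {z}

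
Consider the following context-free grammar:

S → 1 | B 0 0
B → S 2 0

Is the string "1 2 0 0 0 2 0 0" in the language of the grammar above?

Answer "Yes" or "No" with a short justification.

No - no valid derivation exists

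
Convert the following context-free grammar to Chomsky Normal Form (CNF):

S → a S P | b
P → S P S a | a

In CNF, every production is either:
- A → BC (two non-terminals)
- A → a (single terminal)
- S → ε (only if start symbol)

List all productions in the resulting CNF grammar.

TA → a; S → b; P → a; S → TA X0; X0 → S P; P → S X1; X1 → P X2; X2 → S TA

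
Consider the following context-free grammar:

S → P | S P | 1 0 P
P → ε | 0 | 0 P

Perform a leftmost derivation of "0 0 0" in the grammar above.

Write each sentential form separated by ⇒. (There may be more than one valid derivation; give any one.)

S ⇒ S P ⇒ P P ⇒ P ⇒ 0 P ⇒ 0 0 P ⇒ 0 0 0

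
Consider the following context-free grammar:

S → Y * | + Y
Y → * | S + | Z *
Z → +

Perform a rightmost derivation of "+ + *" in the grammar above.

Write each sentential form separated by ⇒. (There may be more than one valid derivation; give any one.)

S ⇒ + Y ⇒ + Z * ⇒ + + *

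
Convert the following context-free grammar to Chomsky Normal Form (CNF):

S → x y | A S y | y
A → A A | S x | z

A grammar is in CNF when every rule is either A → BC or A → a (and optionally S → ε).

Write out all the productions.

TX → x; TY → y; S → y; A → z; S → TX TY; S → A X0; X0 → S TY; A → A A; A → S TX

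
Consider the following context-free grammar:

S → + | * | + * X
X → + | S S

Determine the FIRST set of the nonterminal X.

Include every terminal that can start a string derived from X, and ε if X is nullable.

We compute FIRST(X) using the standard algorithm.
FIRST(S) = {*, +}
FIRST(X) = {*, +}
Therefore, FIRST(X) = {*, +}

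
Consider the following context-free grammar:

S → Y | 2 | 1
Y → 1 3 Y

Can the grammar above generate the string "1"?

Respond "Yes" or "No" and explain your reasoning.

Yes - a valid derivation exists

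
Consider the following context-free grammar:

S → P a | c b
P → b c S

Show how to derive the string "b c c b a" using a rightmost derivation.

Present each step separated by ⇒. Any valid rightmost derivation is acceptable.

S ⇒ P a ⇒ b c S a ⇒ b c c b a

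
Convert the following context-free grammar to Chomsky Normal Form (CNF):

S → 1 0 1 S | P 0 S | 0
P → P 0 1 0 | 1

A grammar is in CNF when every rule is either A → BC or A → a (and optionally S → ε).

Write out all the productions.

T1 → 1; T0 → 0; S → 0; P → 1; S → T1 X0; X0 → T0 X1; X1 → T1 S; S → P X2; X2 → T0 S; P → P X3; X3 → T0 X4; X4 → T1 T0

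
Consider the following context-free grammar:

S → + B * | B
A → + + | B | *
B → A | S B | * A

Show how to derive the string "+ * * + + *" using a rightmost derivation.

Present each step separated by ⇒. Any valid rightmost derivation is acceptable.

S ⇒ + B * ⇒ + * A * ⇒ + * B * ⇒ + * * A * ⇒ + * * + + *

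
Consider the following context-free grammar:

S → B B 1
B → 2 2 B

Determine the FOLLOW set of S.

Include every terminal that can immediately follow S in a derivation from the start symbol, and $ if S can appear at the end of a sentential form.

We compute FOLLOW(S) using the standard algorithm.
FOLLOW(S) starts with {$}.
FIRST(B) = {2}
FIRST(S) = {2}
FOLLOW(B) = {1, 2}
FOLLOW(S) = {$}
Therefore, FOLLOW(S) = {$}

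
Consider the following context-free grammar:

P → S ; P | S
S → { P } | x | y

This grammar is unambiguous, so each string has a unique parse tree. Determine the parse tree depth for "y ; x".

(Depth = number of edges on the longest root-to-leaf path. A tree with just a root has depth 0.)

3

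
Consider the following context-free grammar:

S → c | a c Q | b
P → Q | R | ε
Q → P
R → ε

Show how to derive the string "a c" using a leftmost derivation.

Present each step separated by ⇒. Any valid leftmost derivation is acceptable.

S ⇒ a c Q ⇒ a c P ⇒ a c R ⇒ a c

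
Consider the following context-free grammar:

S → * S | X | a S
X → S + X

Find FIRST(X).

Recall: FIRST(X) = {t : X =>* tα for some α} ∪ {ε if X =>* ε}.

We compute FIRST(X) using the standard algorithm.
FIRST(S) = {*, a}
FIRST(X) = {*, a}
Therefore, FIRST(X) = {*, a}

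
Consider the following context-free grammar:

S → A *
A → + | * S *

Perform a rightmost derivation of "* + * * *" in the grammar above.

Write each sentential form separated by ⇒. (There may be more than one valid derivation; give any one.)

S ⇒ A * ⇒ * S * * ⇒ * A * * * ⇒ * + * * *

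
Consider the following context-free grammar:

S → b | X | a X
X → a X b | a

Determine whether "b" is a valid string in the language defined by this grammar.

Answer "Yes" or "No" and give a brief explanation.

Yes - a valid derivation exists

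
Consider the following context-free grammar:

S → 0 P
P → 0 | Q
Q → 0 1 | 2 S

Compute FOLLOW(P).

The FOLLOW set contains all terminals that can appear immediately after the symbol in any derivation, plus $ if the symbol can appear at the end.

We compute FOLLOW(P) using the standard algorithm.
FOLLOW(S) starts with {$}.
FIRST(P) = {0, 2}
FIRST(Q) = {0, 2}
FIRST(S) = {0}
FOLLOW(P) = {$}
FOLLOW(Q) = {$}
FOLLOW(S) = {$}
Therefore, FOLLOW(P) = {$}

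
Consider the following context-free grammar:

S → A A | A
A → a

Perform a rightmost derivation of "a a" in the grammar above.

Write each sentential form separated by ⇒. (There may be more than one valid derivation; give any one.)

S ⇒ A A ⇒ A a ⇒ a a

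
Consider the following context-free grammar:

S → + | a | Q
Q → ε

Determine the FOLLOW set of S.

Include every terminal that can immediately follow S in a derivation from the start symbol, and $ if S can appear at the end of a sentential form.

We compute FOLLOW(S) using the standard algorithm.
FOLLOW(S) starts with {$}.
FIRST(Q) = {ε}
FIRST(S) = {+, a, ε}
FOLLOW(Q) = {$}
FOLLOW(S) = {$}
Therefore, FOLLOW(S) = {$}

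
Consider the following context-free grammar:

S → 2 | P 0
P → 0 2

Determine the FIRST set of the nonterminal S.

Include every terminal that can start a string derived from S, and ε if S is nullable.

We compute FIRST(S) using the standard algorithm.
FIRST(P) = {0}
FIRST(S) = {0, 2}
Therefore, FIRST(S) = {0, 2}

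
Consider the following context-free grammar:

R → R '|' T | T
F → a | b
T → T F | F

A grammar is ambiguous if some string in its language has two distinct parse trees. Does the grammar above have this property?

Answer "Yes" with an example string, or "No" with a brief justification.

No - the grammar is unambiguous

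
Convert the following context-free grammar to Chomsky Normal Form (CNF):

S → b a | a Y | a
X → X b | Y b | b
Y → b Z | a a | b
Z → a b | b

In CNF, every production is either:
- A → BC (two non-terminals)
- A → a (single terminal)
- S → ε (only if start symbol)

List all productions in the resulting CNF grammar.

TB → b; TA → a; S → a; X → b; Y → b; Z → b; S → TB TA; S → TA Y; X → X TB; X → Y TB; Y → TB Z; Y → TA TA; Z → TA TB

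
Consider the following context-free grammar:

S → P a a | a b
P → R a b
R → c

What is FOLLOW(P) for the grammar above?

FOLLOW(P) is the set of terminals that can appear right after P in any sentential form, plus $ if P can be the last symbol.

We compute FOLLOW(P) using the standard algorithm.
FOLLOW(S) starts with {$}.
FIRST(P) = {c}
FIRST(R) = {c}
FIRST(S) = {a, c}
FOLLOW(P) = {a}
FOLLOW(R) = {a}
FOLLOW(S) = {$}
Therefore, FOLLOW(P) = {a}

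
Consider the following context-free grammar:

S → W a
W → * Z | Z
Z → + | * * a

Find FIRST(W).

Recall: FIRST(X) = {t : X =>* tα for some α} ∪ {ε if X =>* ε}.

We compute FIRST(W) using the standard algorithm.
FIRST(S) = {*, +}
FIRST(W) = {*, +}
FIRST(Z) = {*, +}
Therefore, FIRST(W) = {*, +}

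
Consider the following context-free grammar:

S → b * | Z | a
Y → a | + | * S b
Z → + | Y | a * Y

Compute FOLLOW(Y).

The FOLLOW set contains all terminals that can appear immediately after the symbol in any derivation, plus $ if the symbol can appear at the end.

We compute FOLLOW(Y) using the standard algorithm.
FOLLOW(S) starts with {$}.
FIRST(S) = {*, +, a, b}
FIRST(Y) = {*, +, a}
FIRST(Z) = {*, +, a}
FOLLOW(S) = {$, b}
FOLLOW(Y) = {$, b}
FOLLOW(Z) = {$, b}
Therefore, FOLLOW(Y) = {$, b}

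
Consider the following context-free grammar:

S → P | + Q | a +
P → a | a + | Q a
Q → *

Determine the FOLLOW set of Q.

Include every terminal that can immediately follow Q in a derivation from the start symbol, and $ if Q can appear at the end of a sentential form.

We compute FOLLOW(Q) using the standard algorithm.
FOLLOW(S) starts with {$}.
FIRST(P) = {*, a}
FIRST(Q) = {*}
FIRST(S) = {*, +, a}
FOLLOW(P) = {$}
FOLLOW(Q) = {$, a}
FOLLOW(S) = {$}
Therefore, FOLLOW(Q) = {$, a}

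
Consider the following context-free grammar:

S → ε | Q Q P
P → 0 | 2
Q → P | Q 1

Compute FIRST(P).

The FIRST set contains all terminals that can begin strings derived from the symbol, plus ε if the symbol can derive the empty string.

We compute FIRST(P) using the standard algorithm.
FIRST(P) = {0, 2}
FIRST(Q) = {0, 2}
FIRST(S) = {0, 2, ε}
Therefore, FIRST(P) = {0, 2}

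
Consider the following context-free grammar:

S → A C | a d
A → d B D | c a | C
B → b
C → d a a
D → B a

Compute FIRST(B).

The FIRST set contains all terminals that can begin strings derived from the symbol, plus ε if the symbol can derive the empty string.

We compute FIRST(B) using the standard algorithm.
FIRST(A) = {c, d}
FIRST(B) = {b}
FIRST(C) = {d}
FIRST(D) = {b}
FIRST(S) = {a, c, d}
Therefore, FIRST(B) = {b}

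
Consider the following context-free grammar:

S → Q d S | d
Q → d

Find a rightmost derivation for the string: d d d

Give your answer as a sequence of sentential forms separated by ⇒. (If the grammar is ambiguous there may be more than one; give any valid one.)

S ⇒ Q d S ⇒ Q d d ⇒ d d d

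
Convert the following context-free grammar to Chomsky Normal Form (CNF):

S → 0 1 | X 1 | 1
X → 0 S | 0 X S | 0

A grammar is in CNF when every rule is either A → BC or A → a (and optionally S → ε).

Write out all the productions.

T0 → 0; T1 → 1; S → 1; X → 0; S → T0 T1; S → X T1; X → T0 S; X → T0 X0; X0 → X S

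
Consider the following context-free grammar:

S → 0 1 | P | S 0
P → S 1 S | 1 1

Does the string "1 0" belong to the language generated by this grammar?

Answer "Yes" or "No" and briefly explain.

No - no valid derivation exists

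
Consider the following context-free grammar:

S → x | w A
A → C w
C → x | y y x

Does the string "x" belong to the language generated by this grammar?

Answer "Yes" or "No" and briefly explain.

Yes - a valid derivation exists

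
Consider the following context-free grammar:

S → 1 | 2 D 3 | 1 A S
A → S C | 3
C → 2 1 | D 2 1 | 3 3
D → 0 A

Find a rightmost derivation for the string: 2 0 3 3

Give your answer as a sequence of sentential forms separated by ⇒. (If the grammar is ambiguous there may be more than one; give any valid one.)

S ⇒ 2 D 3 ⇒ 2 0 A 3 ⇒ 2 0 3 3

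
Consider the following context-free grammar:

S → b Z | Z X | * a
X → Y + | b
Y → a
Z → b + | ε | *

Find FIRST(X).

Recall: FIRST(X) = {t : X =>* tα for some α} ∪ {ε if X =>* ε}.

We compute FIRST(X) using the standard algorithm.
FIRST(S) = {*, a, b}
FIRST(X) = {a, b}
FIRST(Y) = {a}
FIRST(Z) = {*, b, ε}
Therefore, FIRST(X) = {a, b}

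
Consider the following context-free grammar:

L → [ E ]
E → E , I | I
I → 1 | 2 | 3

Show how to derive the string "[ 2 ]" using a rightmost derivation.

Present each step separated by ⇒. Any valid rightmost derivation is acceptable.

L ⇒ [ E ] ⇒ [ I ] ⇒ [ 2 ]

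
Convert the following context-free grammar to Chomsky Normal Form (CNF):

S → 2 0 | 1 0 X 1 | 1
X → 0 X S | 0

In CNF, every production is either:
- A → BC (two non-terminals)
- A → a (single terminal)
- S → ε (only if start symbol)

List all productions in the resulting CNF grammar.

T2 → 2; T0 → 0; T1 → 1; S → 1; X → 0; S → T2 T0; S → T1 X0; X0 → T0 X1; X1 → X T1; X → T0 X2; X2 → X S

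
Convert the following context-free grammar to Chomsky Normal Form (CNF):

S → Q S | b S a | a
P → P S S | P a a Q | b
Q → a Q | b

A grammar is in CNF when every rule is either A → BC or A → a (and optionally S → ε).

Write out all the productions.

TB → b; TA → a; S → a; P → b; Q → b; S → Q S; S → TB X0; X0 → S TA; P → P X1; X1 → S S; P → P X2; X2 → TA X3; X3 → TA Q; Q → TA Q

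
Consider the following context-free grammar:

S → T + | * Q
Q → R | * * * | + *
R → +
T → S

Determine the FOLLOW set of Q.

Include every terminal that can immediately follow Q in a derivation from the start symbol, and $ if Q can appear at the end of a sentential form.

We compute FOLLOW(Q) using the standard algorithm.
FOLLOW(S) starts with {$}.
FIRST(Q) = {*, +}
FIRST(R) = {+}
FIRST(S) = {*}
FIRST(T) = {*}
FOLLOW(Q) = {$, +}
FOLLOW(R) = {$, +}
FOLLOW(S) = {$, +}
FOLLOW(T) = {+}
Therefore, FOLLOW(Q) = {$, +}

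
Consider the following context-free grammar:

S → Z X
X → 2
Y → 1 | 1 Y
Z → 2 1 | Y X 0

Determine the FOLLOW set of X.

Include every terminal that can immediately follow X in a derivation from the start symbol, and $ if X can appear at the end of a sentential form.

We compute FOLLOW(X) using the standard algorithm.
FOLLOW(S) starts with {$}.
FIRST(S) = {1, 2}
FIRST(X) = {2}
FIRST(Y) = {1}
FIRST(Z) = {1, 2}
FOLLOW(S) = {$}
FOLLOW(X) = {$, 0}
FOLLOW(Y) = {2}
FOLLOW(Z) = {2}
Therefore, FOLLOW(X) = {$, 0}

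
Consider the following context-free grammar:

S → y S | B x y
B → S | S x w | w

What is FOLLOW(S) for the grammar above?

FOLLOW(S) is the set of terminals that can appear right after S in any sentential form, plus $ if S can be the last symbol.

We compute FOLLOW(S) using the standard algorithm.
FOLLOW(S) starts with {$}.
FIRST(B) = {w, y}
FIRST(S) = {w, y}
FOLLOW(B) = {x}
FOLLOW(S) = {$, x}
Therefore, FOLLOW(S) = {$, x}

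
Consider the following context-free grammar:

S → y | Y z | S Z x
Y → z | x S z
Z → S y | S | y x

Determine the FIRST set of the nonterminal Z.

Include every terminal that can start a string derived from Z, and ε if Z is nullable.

We compute FIRST(Z) using the standard algorithm.
FIRST(S) = {x, y, z}
FIRST(Y) = {x, z}
FIRST(Z) = {x, y, z}
Therefore, FIRST(Z) = {x, y, z}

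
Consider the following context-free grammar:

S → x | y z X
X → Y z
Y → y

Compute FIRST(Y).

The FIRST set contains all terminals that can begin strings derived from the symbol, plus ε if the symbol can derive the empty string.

We compute FIRST(Y) using the standard algorithm.
FIRST(S) = {x, y}
FIRST(X) = {y}
FIRST(Y) = {y}
Therefore, FIRST(Y) = {y}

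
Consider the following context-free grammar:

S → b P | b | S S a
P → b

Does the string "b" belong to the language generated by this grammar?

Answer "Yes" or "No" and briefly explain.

Yes - a valid derivation exists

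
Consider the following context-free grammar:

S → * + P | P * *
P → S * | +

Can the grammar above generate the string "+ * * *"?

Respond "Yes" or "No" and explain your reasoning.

No - no valid derivation exists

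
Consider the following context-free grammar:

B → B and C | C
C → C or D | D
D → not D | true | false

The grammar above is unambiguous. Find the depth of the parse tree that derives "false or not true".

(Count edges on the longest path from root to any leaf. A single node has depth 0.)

4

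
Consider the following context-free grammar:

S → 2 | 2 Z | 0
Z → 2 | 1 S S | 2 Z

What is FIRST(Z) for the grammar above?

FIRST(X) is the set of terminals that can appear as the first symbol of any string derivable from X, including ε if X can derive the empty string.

We compute FIRST(Z) using the standard algorithm.
FIRST(S) = {0, 2}
FIRST(Z) = {1, 2}
Therefore, FIRST(Z) = {1, 2}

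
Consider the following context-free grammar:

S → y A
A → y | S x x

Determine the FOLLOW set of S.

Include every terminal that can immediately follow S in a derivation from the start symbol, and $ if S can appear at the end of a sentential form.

We compute FOLLOW(S) using the standard algorithm.
FOLLOW(S) starts with {$}.
FIRST(A) = {y}
FIRST(S) = {y}
FOLLOW(A) = {$, x}
FOLLOW(S) = {$, x}
Therefore, FOLLOW(S) = {$, x}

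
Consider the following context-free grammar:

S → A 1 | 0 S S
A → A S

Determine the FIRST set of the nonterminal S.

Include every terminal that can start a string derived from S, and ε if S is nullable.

We compute FIRST(S) using the standard algorithm.
FIRST(A) = {}
FIRST(S) = {0}
Therefore, FIRST(S) = {0}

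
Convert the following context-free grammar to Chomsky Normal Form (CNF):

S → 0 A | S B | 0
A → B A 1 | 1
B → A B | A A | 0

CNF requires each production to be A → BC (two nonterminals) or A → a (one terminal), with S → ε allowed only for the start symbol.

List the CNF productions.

T0 → 0; S → 0; T1 → 1; A → 1; B → 0; S → T0 A; S → S B; A → B X0; X0 → A T1; B → A B; B → A A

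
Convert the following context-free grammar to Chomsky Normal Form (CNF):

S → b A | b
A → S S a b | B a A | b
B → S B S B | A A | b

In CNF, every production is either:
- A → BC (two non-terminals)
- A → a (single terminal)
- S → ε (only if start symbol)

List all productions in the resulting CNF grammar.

TB → b; S → b; TA → a; A → b; B → b; S → TB A; A → S X0; X0 → S X1; X1 → TA TB; A → B X2; X2 → TA A; B → S X3; X3 → B X4; X4 → S B; B → A A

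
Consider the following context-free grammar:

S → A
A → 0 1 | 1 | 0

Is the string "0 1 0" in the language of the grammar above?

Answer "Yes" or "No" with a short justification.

No - no valid derivation exists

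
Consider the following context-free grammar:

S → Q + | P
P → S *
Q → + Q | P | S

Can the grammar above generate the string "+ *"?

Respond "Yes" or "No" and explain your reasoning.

No - no valid derivation exists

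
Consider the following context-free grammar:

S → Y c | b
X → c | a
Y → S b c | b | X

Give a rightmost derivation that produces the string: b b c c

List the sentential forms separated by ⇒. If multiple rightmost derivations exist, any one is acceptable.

S ⇒ Y c ⇒ S b c c ⇒ b b c c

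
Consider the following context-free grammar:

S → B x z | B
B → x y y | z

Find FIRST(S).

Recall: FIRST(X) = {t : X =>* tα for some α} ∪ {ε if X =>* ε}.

We compute FIRST(S) using the standard algorithm.
FIRST(B) = {x, z}
FIRST(S) = {x, z}
Therefore, FIRST(S) = {x, z}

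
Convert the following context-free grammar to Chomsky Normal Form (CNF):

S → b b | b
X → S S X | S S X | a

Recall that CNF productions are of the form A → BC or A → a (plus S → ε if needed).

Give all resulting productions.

TB → b; S → b; X → a; S → TB TB; X → S X0; X0 → S X; X → S X1; X1 → S X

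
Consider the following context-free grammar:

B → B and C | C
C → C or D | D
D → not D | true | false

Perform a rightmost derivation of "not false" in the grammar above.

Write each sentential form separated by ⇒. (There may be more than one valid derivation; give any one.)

B ⇒ C ⇒ D ⇒ not D ⇒ not false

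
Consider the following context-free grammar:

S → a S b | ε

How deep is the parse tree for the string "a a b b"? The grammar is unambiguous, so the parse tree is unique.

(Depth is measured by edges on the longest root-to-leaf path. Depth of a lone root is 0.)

3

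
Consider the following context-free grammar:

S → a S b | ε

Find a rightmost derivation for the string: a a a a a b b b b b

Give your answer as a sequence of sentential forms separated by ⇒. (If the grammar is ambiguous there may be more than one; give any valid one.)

S ⇒ a S b ⇒ a a S b b ⇒ a a a S b b b ⇒ a a a a S b b b b ⇒ a a a a a S b b b b b ⇒ a a a a a b b b b b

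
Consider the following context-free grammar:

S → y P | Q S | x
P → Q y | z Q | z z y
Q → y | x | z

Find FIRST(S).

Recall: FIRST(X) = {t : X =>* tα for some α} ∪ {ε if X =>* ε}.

We compute FIRST(S) using the standard algorithm.
FIRST(P) = {x, y, z}
FIRST(Q) = {x, y, z}
FIRST(S) = {x, y, z}
Therefore, FIRST(S) = {x, y, z}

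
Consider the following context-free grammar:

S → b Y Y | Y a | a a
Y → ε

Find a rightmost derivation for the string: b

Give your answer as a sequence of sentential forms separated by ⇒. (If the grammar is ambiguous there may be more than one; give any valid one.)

S ⇒ b Y Y ⇒ b Y ⇒ b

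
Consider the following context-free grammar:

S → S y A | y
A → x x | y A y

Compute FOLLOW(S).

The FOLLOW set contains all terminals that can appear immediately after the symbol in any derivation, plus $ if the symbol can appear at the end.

We compute FOLLOW(S) using the standard algorithm.
FOLLOW(S) starts with {$}.
FIRST(A) = {x, y}
FIRST(S) = {y}
FOLLOW(A) = {$, y}
FOLLOW(S) = {$, y}
Therefore, FOLLOW(S) = {$, y}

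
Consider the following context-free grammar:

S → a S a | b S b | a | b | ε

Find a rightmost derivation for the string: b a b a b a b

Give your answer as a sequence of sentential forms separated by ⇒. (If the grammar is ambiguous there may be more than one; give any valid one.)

S ⇒ b S b ⇒ b a S a b ⇒ b a b S b a b ⇒ b a b a b a b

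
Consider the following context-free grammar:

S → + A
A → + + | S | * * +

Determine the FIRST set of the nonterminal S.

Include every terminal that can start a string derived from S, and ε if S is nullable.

We compute FIRST(S) using the standard algorithm.
FIRST(A) = {*, +}
FIRST(S) = {+}
Therefore, FIRST(S) = {+}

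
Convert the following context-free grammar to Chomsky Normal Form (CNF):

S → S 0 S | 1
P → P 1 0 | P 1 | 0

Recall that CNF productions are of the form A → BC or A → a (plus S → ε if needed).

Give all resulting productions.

T0 → 0; S → 1; T1 → 1; P → 0; S → S X0; X0 → T0 S; P → P X1; X1 → T1 T0; P → P T1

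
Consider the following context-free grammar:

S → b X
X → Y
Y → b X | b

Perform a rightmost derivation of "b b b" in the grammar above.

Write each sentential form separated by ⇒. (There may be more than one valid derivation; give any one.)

S ⇒ b X ⇒ b Y ⇒ b b X ⇒ b b Y ⇒ b b b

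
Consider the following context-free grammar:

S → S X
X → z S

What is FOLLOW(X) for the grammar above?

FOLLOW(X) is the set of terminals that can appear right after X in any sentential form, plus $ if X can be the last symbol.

We compute FOLLOW(X) using the standard algorithm.
FOLLOW(S) starts with {$}.
FIRST(S) = {}
FIRST(X) = {z}
FOLLOW(S) = {$, z}
FOLLOW(X) = {$, z}
Therefore, FOLLOW(X) = {$, z}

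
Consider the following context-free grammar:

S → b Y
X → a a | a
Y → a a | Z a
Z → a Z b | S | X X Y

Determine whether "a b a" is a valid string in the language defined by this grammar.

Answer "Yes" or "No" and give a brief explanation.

No - no valid derivation exists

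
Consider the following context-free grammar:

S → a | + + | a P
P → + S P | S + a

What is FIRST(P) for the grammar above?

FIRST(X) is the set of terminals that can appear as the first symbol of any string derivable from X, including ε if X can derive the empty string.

We compute FIRST(P) using the standard algorithm.
FIRST(P) = {+, a}
FIRST(S) = {+, a}
Therefore, FIRST(P) = {+, a}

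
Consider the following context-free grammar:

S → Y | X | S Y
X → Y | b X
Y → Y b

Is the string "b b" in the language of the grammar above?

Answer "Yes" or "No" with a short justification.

No - no valid derivation exists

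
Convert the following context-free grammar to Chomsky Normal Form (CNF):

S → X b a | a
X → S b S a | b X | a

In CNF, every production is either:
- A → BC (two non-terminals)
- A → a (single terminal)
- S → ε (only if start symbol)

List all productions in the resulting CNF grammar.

TB → b; TA → a; S → a; X → a; S → X X0; X0 → TB TA; X → S X1; X1 → TB X2; X2 → S TA; X → TB X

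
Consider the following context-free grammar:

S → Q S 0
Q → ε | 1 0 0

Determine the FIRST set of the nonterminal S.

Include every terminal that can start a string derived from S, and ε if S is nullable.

We compute FIRST(S) using the standard algorithm.
FIRST(Q) = {1, ε}
FIRST(S) = {1}
Therefore, FIRST(S) = {1}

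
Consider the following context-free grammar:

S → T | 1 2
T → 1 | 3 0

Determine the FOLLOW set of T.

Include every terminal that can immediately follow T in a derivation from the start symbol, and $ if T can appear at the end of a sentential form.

We compute FOLLOW(T) using the standard algorithm.
FOLLOW(S) starts with {$}.
FIRST(S) = {1, 3}
FIRST(T) = {1, 3}
FOLLOW(S) = {$}
FOLLOW(T) = {$}
Therefore, FOLLOW(T) = {$}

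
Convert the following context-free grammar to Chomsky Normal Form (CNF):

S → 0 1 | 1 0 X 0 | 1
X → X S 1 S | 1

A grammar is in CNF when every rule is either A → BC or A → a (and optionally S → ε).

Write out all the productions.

T0 → 0; T1 → 1; S → 1; X → 1; S → T0 T1; S → T1 X0; X0 → T0 X1; X1 → X T0; X → X X2; X2 → S X3; X3 → T1 S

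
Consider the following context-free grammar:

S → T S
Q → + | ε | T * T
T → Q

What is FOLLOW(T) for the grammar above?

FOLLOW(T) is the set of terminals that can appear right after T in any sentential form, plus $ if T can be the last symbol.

We compute FOLLOW(T) using the standard algorithm.
FOLLOW(S) starts with {$}.
FIRST(Q) = {*, +, ε}
FIRST(S) = {*, +}
FIRST(T) = {*, +, ε}
FOLLOW(Q) = {*, +}
FOLLOW(S) = {$}
FOLLOW(T) = {*, +}
Therefore, FOLLOW(T) = {*, +}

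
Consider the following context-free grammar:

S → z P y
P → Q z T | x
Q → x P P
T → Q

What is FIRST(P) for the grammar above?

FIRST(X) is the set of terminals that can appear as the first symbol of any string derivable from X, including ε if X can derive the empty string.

We compute FIRST(P) using the standard algorithm.
FIRST(P) = {x}
FIRST(Q) = {x}
FIRST(S) = {z}
FIRST(T) = {x}
Therefore, FIRST(P) = {x}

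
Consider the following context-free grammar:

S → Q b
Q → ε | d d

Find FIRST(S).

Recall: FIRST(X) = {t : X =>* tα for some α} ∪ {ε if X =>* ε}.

We compute FIRST(S) using the standard algorithm.
FIRST(Q) = {d, ε}
FIRST(S) = {b, d}
Therefore, FIRST(S) = {b, d}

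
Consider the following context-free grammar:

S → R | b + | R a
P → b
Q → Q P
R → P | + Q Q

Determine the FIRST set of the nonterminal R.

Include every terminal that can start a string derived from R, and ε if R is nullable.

We compute FIRST(R) using the standard algorithm.
FIRST(P) = {b}
FIRST(Q) = {}
FIRST(R) = {+, b}
FIRST(S) = {+, b}
Therefore, FIRST(R) = {+, b}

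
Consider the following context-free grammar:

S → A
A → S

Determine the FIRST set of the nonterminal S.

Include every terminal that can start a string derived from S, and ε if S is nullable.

We compute FIRST(S) using the standard algorithm.
FIRST(A) = {}
FIRST(S) = {}
Therefore, FIRST(S) = {}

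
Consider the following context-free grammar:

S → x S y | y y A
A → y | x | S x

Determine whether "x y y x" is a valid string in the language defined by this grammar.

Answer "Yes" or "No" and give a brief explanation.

No - no valid derivation exists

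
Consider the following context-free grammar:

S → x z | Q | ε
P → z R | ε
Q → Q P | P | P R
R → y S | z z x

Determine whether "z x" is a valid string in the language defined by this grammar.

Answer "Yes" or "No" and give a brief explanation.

No - no valid derivation exists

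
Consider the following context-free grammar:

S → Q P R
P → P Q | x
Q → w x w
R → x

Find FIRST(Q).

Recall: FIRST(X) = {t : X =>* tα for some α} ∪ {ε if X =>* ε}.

We compute FIRST(Q) using the standard algorithm.
FIRST(P) = {x}
FIRST(Q) = {w}
FIRST(R) = {x}
FIRST(S) = {w}
Therefore, FIRST(Q) = {w}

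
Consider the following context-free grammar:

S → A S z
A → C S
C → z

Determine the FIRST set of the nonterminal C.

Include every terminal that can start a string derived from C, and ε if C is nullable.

We compute FIRST(C) using the standard algorithm.
FIRST(A) = {z}
FIRST(C) = {z}
FIRST(S) = {z}
Therefore, FIRST(C) = {z}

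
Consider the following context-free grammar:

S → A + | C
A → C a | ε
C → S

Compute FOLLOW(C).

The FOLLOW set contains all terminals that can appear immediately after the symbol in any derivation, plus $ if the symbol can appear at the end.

We compute FOLLOW(C) using the standard algorithm.
FOLLOW(S) starts with {$}.
FIRST(A) = {+, ε}
FIRST(C) = {+}
FIRST(S) = {+}
FOLLOW(A) = {+}
FOLLOW(C) = {$, a}
FOLLOW(S) = {$, a}
Therefore, FOLLOW(C) = {$, a}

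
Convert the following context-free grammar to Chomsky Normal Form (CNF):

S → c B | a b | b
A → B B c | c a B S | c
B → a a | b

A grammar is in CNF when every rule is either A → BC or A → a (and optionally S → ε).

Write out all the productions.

TC → c; TA → a; TB → b; S → b; A → c; B → b; S → TC B; S → TA TB; A → B X0; X0 → B TC; A → TC X1; X1 → TA X2; X2 → B S; B → TA TA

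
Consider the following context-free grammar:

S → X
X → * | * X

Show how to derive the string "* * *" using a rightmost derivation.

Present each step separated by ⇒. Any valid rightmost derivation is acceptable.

S ⇒ X ⇒ * X ⇒ * * X ⇒ * * *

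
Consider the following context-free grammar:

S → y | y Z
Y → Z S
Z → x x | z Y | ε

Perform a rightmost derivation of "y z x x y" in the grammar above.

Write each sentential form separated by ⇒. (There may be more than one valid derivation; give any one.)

S ⇒ y Z ⇒ y z Y ⇒ y z Z S ⇒ y z Z y ⇒ y z x x y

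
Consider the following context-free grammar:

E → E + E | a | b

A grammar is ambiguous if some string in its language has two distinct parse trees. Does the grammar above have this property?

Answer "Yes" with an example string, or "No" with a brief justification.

Yes - the string 'a + b + b + b' has two distinct parse trees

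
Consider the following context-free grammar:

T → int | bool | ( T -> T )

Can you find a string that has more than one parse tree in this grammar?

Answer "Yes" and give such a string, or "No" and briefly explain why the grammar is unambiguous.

No - the grammar is unambiguous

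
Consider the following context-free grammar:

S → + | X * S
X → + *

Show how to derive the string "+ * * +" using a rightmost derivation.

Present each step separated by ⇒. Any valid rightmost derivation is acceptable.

S ⇒ X * S ⇒ X * + ⇒ + * * +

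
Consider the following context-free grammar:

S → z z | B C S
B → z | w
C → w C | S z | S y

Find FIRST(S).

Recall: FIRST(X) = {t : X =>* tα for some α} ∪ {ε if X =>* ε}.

We compute FIRST(S) using the standard algorithm.
FIRST(B) = {w, z}
FIRST(C) = {w, z}
FIRST(S) = {w, z}
Therefore, FIRST(S) = {w, z}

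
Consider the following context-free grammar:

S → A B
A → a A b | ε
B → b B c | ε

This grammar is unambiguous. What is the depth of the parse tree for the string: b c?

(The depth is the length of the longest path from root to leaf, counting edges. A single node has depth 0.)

3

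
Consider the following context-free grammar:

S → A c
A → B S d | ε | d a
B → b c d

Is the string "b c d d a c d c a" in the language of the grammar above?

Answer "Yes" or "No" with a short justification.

No - no valid derivation exists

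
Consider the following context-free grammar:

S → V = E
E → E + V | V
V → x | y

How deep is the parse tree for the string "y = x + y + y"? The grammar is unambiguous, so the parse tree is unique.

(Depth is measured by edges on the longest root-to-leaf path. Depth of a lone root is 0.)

5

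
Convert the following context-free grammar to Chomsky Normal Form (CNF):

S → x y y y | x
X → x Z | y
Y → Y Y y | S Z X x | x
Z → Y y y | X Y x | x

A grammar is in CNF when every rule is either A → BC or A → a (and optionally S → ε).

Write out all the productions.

TX → x; TY → y; S → x; X → y; Y → x; Z → x; S → TX X0; X0 → TY X1; X1 → TY TY; X → TX Z; Y → Y X2; X2 → Y TY; Y → S X3; X3 → Z X4; X4 → X TX; Z → Y X5; X5 → TY TY; Z → X X6; X6 → Y TX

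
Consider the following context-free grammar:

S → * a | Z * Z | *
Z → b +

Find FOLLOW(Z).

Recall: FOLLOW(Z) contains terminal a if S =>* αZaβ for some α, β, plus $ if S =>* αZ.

We compute FOLLOW(Z) using the standard algorithm.
FOLLOW(S) starts with {$}.
FIRST(S) = {*, b}
FIRST(Z) = {b}
FOLLOW(S) = {$}
FOLLOW(Z) = {$, *}
Therefore, FOLLOW(Z) = {$, *}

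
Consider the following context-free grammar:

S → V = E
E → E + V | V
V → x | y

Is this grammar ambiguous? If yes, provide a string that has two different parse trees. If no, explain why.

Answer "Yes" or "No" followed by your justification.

No - the grammar is unambiguous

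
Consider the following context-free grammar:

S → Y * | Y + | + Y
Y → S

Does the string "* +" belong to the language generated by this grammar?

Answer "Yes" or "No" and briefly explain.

No - no valid derivation exists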